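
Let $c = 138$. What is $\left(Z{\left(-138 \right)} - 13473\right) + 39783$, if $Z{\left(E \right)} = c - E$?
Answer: $26586$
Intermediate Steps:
$Z{\left(E \right)} = 138 - E$
$\left(Z{\left(-138 \right)} - 13473\right) + 39783 = \left(\left(138 - -138\right) - 13473\right) + 39783 = \left(\left(138 + 138\right) - 13473\right) + 39783 = \left(276 - 13473\right) + 39783 = -13197 + 39783 = 26586$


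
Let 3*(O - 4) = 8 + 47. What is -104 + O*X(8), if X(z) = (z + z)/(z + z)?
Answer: -245/3 ≈ -81.667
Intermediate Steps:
X(z) = 1 (X(z) = (2*z)/((2*z)) = (2*z)*(1/(2*z)) = 1)
O = 67/3 (O = 4 + (8 + 47)/3 = 4 + (⅓)*55 = 4 + 55/3 = 67/3 ≈ 22.333)
-104 + O*X(8) = -104 + (67/3)*1 = -104 + 67/3 = -245/3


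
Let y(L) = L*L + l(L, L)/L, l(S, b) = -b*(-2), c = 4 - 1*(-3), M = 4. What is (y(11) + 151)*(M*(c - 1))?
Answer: 6576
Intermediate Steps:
c = 7 (c = 4 + 3 = 7)
l(S, b) = 2*b
y(L) = 2 + L**2 (y(L) = L*L + (2*L)/L = L**2 + 2 = 2 + L**2)
(y(11) + 151)*(M*(c - 1)) = ((2 + 11**2) + 151)*(4*(7 - 1)) = ((2 + 121) + 151)*(4*6) = (123 + 151)*24 = 274*24 = 6576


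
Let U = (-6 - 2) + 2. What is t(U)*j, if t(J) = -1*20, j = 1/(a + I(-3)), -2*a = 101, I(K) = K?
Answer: 40/107 ≈ 0.37383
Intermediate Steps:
a = -101/2 (a = -½*101 = -101/2 ≈ -50.500)
U = -6 (U = -8 + 2 = -6)
j = -2/107 (j = 1/(-101/2 - 3) = 1/(-107/2) = -2/107 ≈ -0.018692)
t(J) = -20
t(U)*j = -20*(-2/107) = 40/107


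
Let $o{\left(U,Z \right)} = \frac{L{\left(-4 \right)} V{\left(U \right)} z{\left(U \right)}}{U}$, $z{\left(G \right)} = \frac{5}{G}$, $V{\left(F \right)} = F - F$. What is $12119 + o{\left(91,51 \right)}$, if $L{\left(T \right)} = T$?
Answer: $12119$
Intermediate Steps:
$V{\left(F \right)} = 0$
$o{\left(U,Z \right)} = 0$ ($o{\left(U,Z \right)} = \frac{\left(-4\right) 0 \frac{5}{U}}{U} = \frac{0 \frac{5}{U}}{U} = \frac{0}{U} = 0$)
$12119 + o{\left(91,51 \right)} = 12119 + 0 = 12119$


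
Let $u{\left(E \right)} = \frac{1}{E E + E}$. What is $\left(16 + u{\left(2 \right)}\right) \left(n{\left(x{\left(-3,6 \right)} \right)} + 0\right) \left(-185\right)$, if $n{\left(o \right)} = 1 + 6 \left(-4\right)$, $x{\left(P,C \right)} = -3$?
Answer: $\frac{412735}{6} \approx 68789.0$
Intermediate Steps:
$u{\left(E \right)} = \frac{1}{E + E^{2}}$ ($u{\left(E \right)} = \frac{1}{E^{2} + E} = \frac{1}{E + E^{2}}$)
$n{\left(o \right)} = -23$ ($n{\left(o \right)} = 1 - 24 = -23$)
$\left(16 + u{\left(2 \right)}\right) \left(n{\left(x{\left(-3,6 \right)} \right)} + 0\right) \left(-185\right) = \left(16 + \frac{1}{2 \left(1 + 2\right)}\right) \left(-23 + 0\right) \left(-185\right) = \left(16 + \frac{1}{2 \cdot 3}\right) \left(-23\right) \left(-185\right) = \left(16 + \frac{1}{2} \cdot \frac{1}{3}\right) \left(-23\right) \left(-185\right) = \left(16 + \frac{1}{6}\right) \left(-23\right) \left(-185\right) = \frac{97}{6} \left(-23\right) \left(-185\right) = \left(- \frac{2231}{6}\right) \left(-185\right) = \frac{412735}{6}$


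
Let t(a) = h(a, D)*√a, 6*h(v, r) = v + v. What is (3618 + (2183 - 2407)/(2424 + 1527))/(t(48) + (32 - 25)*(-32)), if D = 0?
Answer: -50030729/2338992 - 7147247*√3/1169496 ≈ -31.975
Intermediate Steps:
h(v, r) = v/3 (h(v, r) = (v + v)/6 = (2*v)/6 = v/3)
t(a) = a^(3/2)/3 (t(a) = (a/3)*√a = a^(3/2)/3)
(3618 + (2183 - 2407)/(2424 + 1527))/(t(48) + (32 - 25)*(-32)) = (3618 + (2183 - 2407)/(2424 + 1527))/(48^(3/2)/3 + (32 - 25)*(-32)) = (3618 - 224/3951)/((192*√3)/3 + 7*(-32)) = (3618 - 224*1/3951)/(64*√3 - 224) = (3618 - 224/3951)/(-224 + 64*√3) = 14294494/(3951*(-224 + 64*√3))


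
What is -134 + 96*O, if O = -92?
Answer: -8966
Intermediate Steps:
-134 + 96*O = -134 + 96*(-92) = -134 - 8832 = -8966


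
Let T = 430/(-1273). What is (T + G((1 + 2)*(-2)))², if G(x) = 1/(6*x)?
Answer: 280663009/2100205584 ≈ 0.13364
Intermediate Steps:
T = -430/1273 (T = 430*(-1/1273) = -430/1273 ≈ -0.33778)
G(x) = 1/(6*x)
(T + G((1 + 2)*(-2)))² = (-430/1273 + 1/(6*(((1 + 2)*(-2)))))² = (-430/1273 + 1/(6*((3*(-2)))))² = (-430/1273 + (⅙)/(-6))² = (-430/1273 + (⅙)*(-⅙))² = (-430/1273 - 1/36)² = (-16753/45828)² = 280663009/2100205584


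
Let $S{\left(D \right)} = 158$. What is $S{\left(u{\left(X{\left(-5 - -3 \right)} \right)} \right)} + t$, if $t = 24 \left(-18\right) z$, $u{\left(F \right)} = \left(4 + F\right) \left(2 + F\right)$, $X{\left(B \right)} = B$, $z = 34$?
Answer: $-14530$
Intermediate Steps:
$u{\left(F \right)} = \left(2 + F\right) \left(4 + F\right)$
$t = -14688$ ($t = 24 \left(-18\right) 34 = \left(-432\right) 34 = -14688$)
$S{\left(u{\left(X{\left(-5 - -3 \right)} \right)} \right)} + t = 158 - 14688 = -14530$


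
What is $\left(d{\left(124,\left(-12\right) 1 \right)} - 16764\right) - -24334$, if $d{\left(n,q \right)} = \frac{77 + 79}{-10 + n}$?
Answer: $\frac{143856}{19} \approx 7571.4$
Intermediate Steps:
$d{\left(n,q \right)} = \frac{156}{-10 + n}$
$\left(d{\left(124,\left(-12\right) 1 \right)} - 16764\right) - -24334 = \left(\frac{156}{-10 + 124} - 16764\right) - -24334 = \left(\frac{156}{114} - 16764\right) + 24334 = \left(156 \cdot \frac{1}{114} - 16764\right) + 24334 = \left(\frac{26}{19} - 16764\right) + 24334 = - \frac{318490}{19} + 24334 = \frac{143856}{19}$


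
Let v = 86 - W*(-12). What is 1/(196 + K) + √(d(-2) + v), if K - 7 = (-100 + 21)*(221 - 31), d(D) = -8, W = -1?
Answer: -1/14807 + √66 ≈ 8.1240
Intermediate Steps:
K = -15003 (K = 7 + (-100 + 21)*(221 - 31) = 7 - 79*190 = 7 - 15010 = -15003)
v = 74 (v = 86 - (-1)*(-12) = 86 - 1*12 = 86 - 12 = 74)
1/(196 + K) + √(d(-2) + v) = 1/(196 - 15003) + √(-8 + 74) = 1/(-14807) + √66 = -1/14807 + √66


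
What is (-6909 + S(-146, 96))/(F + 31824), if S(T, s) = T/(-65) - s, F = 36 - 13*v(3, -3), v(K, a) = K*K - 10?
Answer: -455179/2071745 ≈ -0.21971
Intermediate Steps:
v(K, a) = -10 + K**2 (v(K, a) = K**2 - 10 = -10 + K**2)
F = 49 (F = 36 - 13*(-10 + 3**2) = 36 - 13*(-10 + 9) = 36 - 13*(-1) = 36 + 13 = 49)
S(T, s) = -s - T/65 (S(T, s) = T*(-1/65) - s = -T/65 - s = -s - T/65)
(-6909 + S(-146, 96))/(F + 31824) = (-6909 + (-1*96 - 1/65*(-146)))/(49 + 31824) = (-6909 + (-96 + 146/65))/31873 = (-6909 - 6094/65)*(1/31873) = -455179/65*1/31873 = -455179/2071745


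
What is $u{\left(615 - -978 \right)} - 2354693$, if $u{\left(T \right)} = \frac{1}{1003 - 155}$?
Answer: $- \frac{1996779663}{848} \approx -2.3547 \cdot 10^{6}$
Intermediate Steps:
$u{\left(T \right)} = \frac{1}{848}$
$u{\left(615 - -978 \right)} - 2354693 = \frac{1}{848} - 2354693 = - \frac{1996779663}{848}$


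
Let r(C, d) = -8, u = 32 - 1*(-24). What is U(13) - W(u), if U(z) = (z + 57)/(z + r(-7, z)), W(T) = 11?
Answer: 3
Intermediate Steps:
u = 56 (u = 32 + 24 = 56)
U(z) = (57 + z)/(-8 + z) (U(z) = (z + 57)/(z - 8) = (57 + z)/(-8 + z))
U(13) - W(u) = (57 + 13)/(-8 + 13) - 1*11 = 70/5 - 11 = (⅕)*70 - 11 = 14 - 11 = 3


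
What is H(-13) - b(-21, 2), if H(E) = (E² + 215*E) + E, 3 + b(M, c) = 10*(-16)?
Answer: -2476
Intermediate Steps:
b(M, c) = -163 (b(M, c) = -3 + 10*(-16) = -3 - 160 = -163)
H(E) = E² + 216*E
H(-13) - b(-21, 2) = -13*(216 - 13) - 1*(-163) = -13*203 + 163 = -2639 + 163 = -2476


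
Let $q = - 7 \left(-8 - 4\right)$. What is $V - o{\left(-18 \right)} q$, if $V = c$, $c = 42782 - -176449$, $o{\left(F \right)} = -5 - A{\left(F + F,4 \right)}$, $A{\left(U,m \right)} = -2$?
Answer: $219483$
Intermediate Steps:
$o{\left(F \right)} = -3$ ($o{\left(F \right)} = -5 - -2 = -5 + 2 = -3$)
$c = 219231$ ($c = 42782 + 176449 = 219231$)
$V = 219231$
$q = 84$ ($q = \left(-7\right) \left(-12\right) = 84$)
$V - o{\left(-18 \right)} q = 219231 - \left(-3\right) 84 = 219231 - -252 = 219231 + 252 = 219483$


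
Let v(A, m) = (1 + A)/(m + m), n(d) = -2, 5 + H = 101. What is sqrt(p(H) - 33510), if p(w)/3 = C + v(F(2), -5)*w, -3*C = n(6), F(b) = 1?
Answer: 2*I*sqrt(209785)/5 ≈ 183.21*I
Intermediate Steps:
H = 96 (H = -5 + 101 = 96)
C = 2/3 (C = -1/3*(-2) = 2/3 ≈ 0.66667)
v(A, m) = (1 + A)/(2*m) (v(A, m) = (1 + A)/((2*m)) = (1 + A)*(1/(2*m)) = (1 + A)/(2*m))
p(w) = 2 - 3*w/5 (p(w) = 3*(2/3 + ((1/2)*(1 + 1)/(-5))*w) = 3*(2/3 + ((1/2)*(-1/5)*2)*w) = 3*(2/3 - w/5) = 2 - 3*w/5)
sqrt(p(H) - 33510) = sqrt((2 - 3/5*96) - 33510) = sqrt((2 - 288/5) - 33510) = sqrt(-278/5 - 33510) = sqrt(-167828/5) = 2*I*sqrt(209785)/5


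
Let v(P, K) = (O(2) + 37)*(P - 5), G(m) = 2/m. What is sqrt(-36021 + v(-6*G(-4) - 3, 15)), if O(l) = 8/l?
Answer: I*sqrt(36226) ≈ 190.33*I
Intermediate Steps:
v(P, K) = -205 + 41*P (v(P, K) = (8/2 + 37)*(P - 5) = (8*(1/2) + 37)*(-5 + P) = (4 + 37)*(-5 + P) = 41*(-5 + P) = -205 + 41*P)
sqrt(-36021 + v(-6*G(-4) - 3, 15)) = sqrt(-36021 + (-205 + 41*(-12/(-4) - 3))) = sqrt(-36021 + (-205 + 41*(-12*(-1)/4 - 3))) = sqrt(-36021 + (-205 + 41*(-6*(-1/2) - 3))) = sqrt(-36021 + (-205 + 41*(3 - 3))) = sqrt(-36021 + (-205 + 41*0)) = sqrt(-36021 + (-205 + 0)) = sqrt(-36021 - 205) = sqrt(-36226) = I*sqrt(36226)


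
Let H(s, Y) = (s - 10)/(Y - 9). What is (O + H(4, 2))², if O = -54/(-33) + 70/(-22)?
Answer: 2809/5929 ≈ 0.47377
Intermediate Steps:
H(s, Y) = (-10 + s)/(-9 + Y)
O = -17/11 (O = -54*(-1/33) + 70*(-1/22) = 18/11 - 35/11 = -17/11 ≈ -1.5455)
(O + H(4, 2))² = (-17/11 + (-10 + 4)/(-9 + 2))² = (-17/11 - 6/(-7))² = (-17/11 - ⅐*(-6))² = (-17/11 + 6/7)² = (-53/77)² = 2809/5929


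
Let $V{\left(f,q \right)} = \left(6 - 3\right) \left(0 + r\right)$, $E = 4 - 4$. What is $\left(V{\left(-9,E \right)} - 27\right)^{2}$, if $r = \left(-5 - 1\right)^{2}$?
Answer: $6561$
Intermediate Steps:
$r = 36$ ($r = \left(-6\right)^{2} = 36$)
$E = 0$
$V{\left(f,q \right)} = 108$ ($V{\left(f,q \right)} = \left(6 - 3\right) \left(0 + 36\right) = 3 \cdot 36 = 108$)
$\left(V{\left(-9,E \right)} - 27\right)^{2} = \left(108 - 27\right)^{2} = 81^{2} = 6561$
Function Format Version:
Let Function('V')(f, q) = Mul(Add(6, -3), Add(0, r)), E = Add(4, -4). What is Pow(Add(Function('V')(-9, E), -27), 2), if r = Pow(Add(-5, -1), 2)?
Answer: 6561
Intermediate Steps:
r = 36 (r = Pow(-6, 2) = 36)
E = 0
Function('V')(f, q) = 108 (Function('V')(f, q) = Mul(Add(6, -3), Add(0, 36)) = Mul(3, 36) = 108)
Pow(Add(Function('V')(-9, E), -27), 2) = Pow(Add(108, -27), 2) = Pow(81, 2) = 6561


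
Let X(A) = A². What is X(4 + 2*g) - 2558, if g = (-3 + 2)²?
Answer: -2522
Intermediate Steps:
g = 1 (g = (-1)² = 1)
X(4 + 2*g) - 2558 = (4 + 2*1)² - 2558 = (4 + 2)² - 2558 = 6² - 2558 = 36 - 2558 = -2522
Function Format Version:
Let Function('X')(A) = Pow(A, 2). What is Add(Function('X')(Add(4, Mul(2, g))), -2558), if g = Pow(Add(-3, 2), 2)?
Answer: -2522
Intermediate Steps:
g = 1 (g = Pow(-1, 2) = 1)
Add(Function('X')(Add(4, Mul(2, g))), -2558) = Add(Pow(Add(4, Mul(2, 1)), 2), -2558) = Add(Pow(Add(4, 2), 2), -2558) = Add(Pow(6, 2), -2558) = Add(36, -2558) = -2522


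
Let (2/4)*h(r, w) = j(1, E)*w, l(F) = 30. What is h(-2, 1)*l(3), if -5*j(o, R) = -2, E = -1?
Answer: 24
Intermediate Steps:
j(o, R) = ⅖ (j(o, R) = -⅕*(-2) = ⅖)
h(r, w) = 4*w/5 (h(r, w) = 2*(2*w/5) = 4*w/5)
h(-2, 1)*l(3) = ((⅘)*1)*30 = (⅘)*30 = 24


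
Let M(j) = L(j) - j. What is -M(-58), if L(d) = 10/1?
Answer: -68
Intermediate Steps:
L(d) = 10 (L(d) = 10*1 = 10)
M(j) = 10 - j
-M(-58) = -(10 - 1*(-58)) = -(10 + 58) = -1*68 = -68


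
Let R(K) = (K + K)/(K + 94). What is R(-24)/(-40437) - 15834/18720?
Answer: -1276885/1509648 ≈ -0.84582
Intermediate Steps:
R(K) = 2*K/(94 + K) (R(K) = (2*K)/(94 + K) = 2*K/(94 + K))
R(-24)/(-40437) - 15834/18720 = (2*(-24)/(94 - 24))/(-40437) - 15834/18720 = (2*(-24)/70)*(-1/40437) - 15834*1/18720 = (2*(-24)*(1/70))*(-1/40437) - 203/240 = -24/35*(-1/40437) - 203/240 = 8/471765 - 203/240 = -1276885/1509648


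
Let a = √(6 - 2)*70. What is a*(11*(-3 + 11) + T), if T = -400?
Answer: -43680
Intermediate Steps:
a = 140 (a = √4*70 = 2*70 = 140)
a*(11*(-3 + 11) + T) = 140*(11*(-3 + 11) - 400) = 140*(11*8 - 400) = 140*(88 - 400) = 140*(-312) = -43680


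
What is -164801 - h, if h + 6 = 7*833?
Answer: -170626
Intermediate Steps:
h = 5825 (h = -6 + 7*833 = -6 + 5831 = 5825)
-164801 - h = -164801 - 1*5825 = -164801 - 5825 = -170626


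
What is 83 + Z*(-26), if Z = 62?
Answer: -1529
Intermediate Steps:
83 + Z*(-26) = 83 + 62*(-26) = 83 - 1612 = -1529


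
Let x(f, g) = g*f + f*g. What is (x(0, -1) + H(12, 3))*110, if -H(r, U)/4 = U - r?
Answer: 3960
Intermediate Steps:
H(r, U) = -4*U + 4*r (H(r, U) = -4*(U - r) = -4*U + 4*r)
x(f, g) = 2*f*g (x(f, g) = f*g + f*g = 2*f*g)
(x(0, -1) + H(12, 3))*110 = (2*0*(-1) + (-4*3 + 4*12))*110 = (0 + (-12 + 48))*110 = (0 + 36)*110 = 36*110 = 3960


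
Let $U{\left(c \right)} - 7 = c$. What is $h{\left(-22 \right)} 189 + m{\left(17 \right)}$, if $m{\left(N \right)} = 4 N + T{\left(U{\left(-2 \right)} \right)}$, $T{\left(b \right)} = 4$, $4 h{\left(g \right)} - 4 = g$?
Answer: $- \frac{1557}{2} \approx -778.5$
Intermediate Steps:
$h{\left(g \right)} = 1 + \frac{g}{4}$
$U{\left(c \right)} = 7 + c$
$m{\left(N \right)} = 4 + 4 N$ ($m{\left(N \right)} = 4 N + 4 = 4 + 4 N$)
$h{\left(-22 \right)} 189 + m{\left(17 \right)} = \left(1 + \frac{1}{4} \left(-22\right)\right) 189 + \left(4 + 4 \cdot 17\right) = \left(1 - \frac{11}{2}\right) 189 + \left(4 + 68\right) = \left(- \frac{9}{2}\right) 189 + 72 = - \frac{1701}{2} + 72 = - \frac{1557}{2}$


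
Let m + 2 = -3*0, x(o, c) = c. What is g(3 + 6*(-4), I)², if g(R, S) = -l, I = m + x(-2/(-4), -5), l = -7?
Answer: 49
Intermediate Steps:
m = -2 (m = -2 - 3*0 = -2 + 0 = -2)
I = -7 (I = -2 - 5 = -7)
g(R, S) = 7 (g(R, S) = -1*(-7) = 7)
g(3 + 6*(-4), I)² = 7² = 49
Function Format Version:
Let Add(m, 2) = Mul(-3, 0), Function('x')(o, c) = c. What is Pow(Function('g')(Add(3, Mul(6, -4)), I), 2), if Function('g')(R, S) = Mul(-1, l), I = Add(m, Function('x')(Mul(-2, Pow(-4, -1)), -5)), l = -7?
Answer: 49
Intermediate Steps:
m = -2 (m = Add(-2, Mul(-3, 0)) = Add(-2, 0) = -2)
I = -7 (I = Add(-2, -5) = -7)
Function('g')(R, S) = 7 (Function('g')(R, S) = Mul(-1, -7) = 7)
Pow(Function('g')(Add(3, Mul(6, -4)), I), 2) = Pow(7, 2) = 49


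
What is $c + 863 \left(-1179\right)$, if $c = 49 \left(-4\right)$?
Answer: $-1017673$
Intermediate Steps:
$c = -196$
$c + 863 \left(-1179\right) = -196 + 863 \left(-1179\right) = -196 - 1017477 = -1017673$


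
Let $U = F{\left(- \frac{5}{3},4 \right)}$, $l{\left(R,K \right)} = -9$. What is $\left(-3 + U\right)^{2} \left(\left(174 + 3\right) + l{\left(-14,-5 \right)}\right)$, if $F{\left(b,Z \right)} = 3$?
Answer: $0$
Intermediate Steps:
$U = 3$
$\left(-3 + U\right)^{2} \left(\left(174 + 3\right) + l{\left(-14,-5 \right)}\right) = \left(-3 + 3\right)^{2} \left(\left(174 + 3\right) - 9\right) = 0^{2} \left(177 - 9\right) = 0 \cdot 168 = 0$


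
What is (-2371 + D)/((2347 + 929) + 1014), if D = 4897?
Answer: 421/715 ≈ 0.58881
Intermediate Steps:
(-2371 + D)/((2347 + 929) + 1014) = (-2371 + 4897)/((2347 + 929) + 1014) = 2526/(3276 + 1014) = 2526/4290 = 2526*(1/4290) = 421/715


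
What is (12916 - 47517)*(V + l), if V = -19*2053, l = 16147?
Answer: 790978860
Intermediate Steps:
V = -39007
(12916 - 47517)*(V + l) = (12916 - 47517)*(-39007 + 16147) = -34601*(-22860) = 790978860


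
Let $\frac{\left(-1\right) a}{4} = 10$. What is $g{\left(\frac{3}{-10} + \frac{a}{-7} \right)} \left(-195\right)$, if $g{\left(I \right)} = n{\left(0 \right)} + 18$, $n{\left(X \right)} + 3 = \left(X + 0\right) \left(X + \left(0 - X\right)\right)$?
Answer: $-2925$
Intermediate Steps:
$a = -40$ ($a = \left(-4\right) 10 = -40$)
$n{\left(X \right)} = -3$ ($n{\left(X \right)} = -3 + \left(X + 0\right) \left(X + \left(0 - X\right)\right) = -3 + X \left(X - X\right) = -3 + X 0 = -3 + 0 = -3$)
$g{\left(I \right)} = 15$ ($g{\left(I \right)} = -3 + 18 = 15$)
$g{\left(\frac{3}{-10} + \frac{a}{-7} \right)} \left(-195\right) = 15 \left(-195\right) = -2925$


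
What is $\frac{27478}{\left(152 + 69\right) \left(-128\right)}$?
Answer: $- \frac{13739}{14144} \approx -0.97137$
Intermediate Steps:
$\frac{27478}{\left(152 + 69\right) \left(-128\right)} = \frac{27478}{221 \left(-128\right)} = \frac{27478}{-28288} = 27478 \left(- \frac{1}{28288}\right) = - \frac{13739}{14144}$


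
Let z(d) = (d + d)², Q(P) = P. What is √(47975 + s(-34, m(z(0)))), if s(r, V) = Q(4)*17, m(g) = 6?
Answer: √48043 ≈ 219.19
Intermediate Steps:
z(d) = 4*d² (z(d) = (2*d)² = 4*d²)
s(r, V) = 68 (s(r, V) = 4*17 = 68)
√(47975 + s(-34, m(z(0)))) = √(47975 + 68) = √48043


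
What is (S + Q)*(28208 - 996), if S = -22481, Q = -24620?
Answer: -1281712412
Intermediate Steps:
(S + Q)*(28208 - 996) = (-22481 - 24620)*(28208 - 996) = -47101*27212 = -1281712412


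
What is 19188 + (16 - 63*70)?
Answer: 14794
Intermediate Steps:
19188 + (16 - 63*70) = 19188 + (16 - 4410) = 19188 - 4394 = 14794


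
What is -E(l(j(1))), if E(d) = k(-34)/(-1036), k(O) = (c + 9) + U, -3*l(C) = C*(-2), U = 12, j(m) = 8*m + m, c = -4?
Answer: 17/1036 ≈ 0.016409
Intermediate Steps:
j(m) = 9*m
l(C) = 2*C/3 (l(C) = -C*(-2)/3 = -(-2)*C/3 = 2*C/3)
k(O) = 17 (k(O) = (-4 + 9) + 12 = 5 + 12 = 17)
E(d) = -17/1036 (E(d) = 17/(-1036) = 17*(-1/1036) = -17/1036)
-E(l(j(1))) = -1*(-17/1036) = 17/1036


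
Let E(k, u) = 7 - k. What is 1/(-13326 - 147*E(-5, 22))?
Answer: -1/15090 ≈ -6.6269e-5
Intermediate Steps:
1/(-13326 - 147*E(-5, 22)) = 1/(-13326 - 147*(7 - 1*(-5))) = 1/(-13326 - 147*(7 + 5)) = 1/(-13326 - 147*12) = 1/(-13326 - 1764) = 1/(-15090) = -1/15090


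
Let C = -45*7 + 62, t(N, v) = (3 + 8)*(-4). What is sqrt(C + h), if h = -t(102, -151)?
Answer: I*sqrt(209) ≈ 14.457*I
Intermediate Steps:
t(N, v) = -44 (t(N, v) = 11*(-4) = -44)
C = -253 (C = -315 + 62 = -253)
h = 44 (h = -1*(-44) = 44)
sqrt(C + h) = sqrt(-253 + 44) = sqrt(-209) = I*sqrt(209)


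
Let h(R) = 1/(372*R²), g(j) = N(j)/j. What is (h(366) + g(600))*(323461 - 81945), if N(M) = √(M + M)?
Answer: 60379/12457908 + 120758*√3/15 ≈ 13944.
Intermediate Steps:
N(M) = √2*√M (N(M) = √(2*M) = √2*√M)
g(j) = √2/√j (g(j) = (√2*√j)/j = √2/√j)
h(R) = 1/(372*R²)
(h(366) + g(600))*(323461 - 81945) = ((1/372)/366² + √2/√600)*(323461 - 81945) = ((1/372)*(1/133956) + √2*(√6/60))*241516 = (1/49831632 + √3/30)*241516 = 60379/12457908 + 120758*√3/15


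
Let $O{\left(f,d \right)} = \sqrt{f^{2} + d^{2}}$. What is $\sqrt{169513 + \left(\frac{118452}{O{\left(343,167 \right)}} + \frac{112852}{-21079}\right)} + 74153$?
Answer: $74153 + \frac{\sqrt{398824762020236629169325 + 1914956075843103354 \sqrt{145538}}}{1533897751} \approx 74565.0$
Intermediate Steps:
$O{\left(f,d \right)} = \sqrt{d^{2} + f^{2}}$
$\sqrt{169513 + \left(\frac{118452}{O{\left(343,167 \right)}} + \frac{112852}{-21079}\right)} + 74153 = \sqrt{169513 + \left(\frac{118452}{\sqrt{167^{2} + 343^{2}}} + \frac{112852}{-21079}\right)} + 74153 = \sqrt{169513 + \left(\frac{118452}{\sqrt{27889 + 117649}} + 112852 \left(- \frac{1}{21079}\right)\right)} + 74153 = \sqrt{169513 - \left(\frac{112852}{21079} - \frac{118452}{\sqrt{145538}}\right)} + 74153 = \sqrt{169513 - \left(\frac{112852}{21079} - 118452 \frac{\sqrt{145538}}{145538}\right)} + 74153 = \sqrt{169513 - \left(\frac{112852}{21079} - \frac{59226 \sqrt{145538}}{72769}\right)} + 74153 = \sqrt{\frac{3573051675}{21079} + \frac{59226 \sqrt{145538}}{72769}} + 74153 = 74153 + \sqrt{\frac{3573051675}{21079} + \frac{59226 \sqrt{145538}}{72769}}$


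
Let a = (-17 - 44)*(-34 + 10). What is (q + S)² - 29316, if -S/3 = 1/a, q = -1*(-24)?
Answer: -6844281983/238144 ≈ -28740.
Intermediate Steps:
a = 1464 (a = -61*(-24) = 1464)
q = 24
S = -1/488 (S = -3/1464 = -3*1/1464 = -1/488 ≈ -0.0020492)
(q + S)² - 29316 = (24 - 1/488)² - 29316 = (11711/488)² - 29316 = 137147521/238144 - 29316 = -6844281983/238144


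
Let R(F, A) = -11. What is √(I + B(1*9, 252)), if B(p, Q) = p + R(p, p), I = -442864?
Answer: I*√442866 ≈ 665.48*I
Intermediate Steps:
B(p, Q) = -11 + p (B(p, Q) = p - 11 = -11 + p)
√(I + B(1*9, 252)) = √(-442864 + (-11 + 1*9)) = √(-442864 + (-11 + 9)) = √(-442864 - 2) = √(-442866) = I*√442866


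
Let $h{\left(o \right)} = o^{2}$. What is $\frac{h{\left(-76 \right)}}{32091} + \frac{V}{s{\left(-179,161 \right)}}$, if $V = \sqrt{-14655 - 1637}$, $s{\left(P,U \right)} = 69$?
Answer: $\frac{304}{1689} + \frac{2 i \sqrt{4073}}{69} \approx 0.17999 + 1.8499 i$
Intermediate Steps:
$V = 2 i \sqrt{4073}$ ($V = \sqrt{-16292} = 2 i \sqrt{4073} \approx 127.64 i$)
$\frac{h{\left(-76 \right)}}{32091} + \frac{V}{s{\left(-179,161 \right)}} = \frac{\left(-76\right)^{2}}{32091} + \frac{2 i \sqrt{4073}}{69} = 5776 \cdot \frac{1}{32091} + 2 i \sqrt{4073} \cdot \frac{1}{69} = \frac{304}{1689} + \frac{2 i \sqrt{4073}}{69}$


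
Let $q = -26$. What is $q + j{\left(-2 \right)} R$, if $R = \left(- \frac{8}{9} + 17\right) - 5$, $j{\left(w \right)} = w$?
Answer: $- \frac{434}{9} \approx -48.222$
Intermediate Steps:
$R = \frac{100}{9}$ ($R = \left(\left(-8\right) \frac{1}{9} + 17\right) - 5 = \left(- \frac{8}{9} + 17\right) - 5 = \frac{145}{9} - 5 = \frac{100}{9} \approx 11.111$)
$q + j{\left(-2 \right)} R = -26 - \frac{200}{9} = - \frac{434}{9}$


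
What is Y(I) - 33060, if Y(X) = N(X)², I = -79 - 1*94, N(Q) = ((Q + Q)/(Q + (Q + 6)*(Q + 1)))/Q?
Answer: -26949176409056/815159601 ≈ -33060.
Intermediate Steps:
N(Q) = 2/(Q + (1 + Q)*(6 + Q)) (N(Q) = ((2*Q)/(Q + (6 + Q)*(1 + Q)))/Q = ((2*Q)/(Q + (1 + Q)*(6 + Q)))/Q = (2*Q/(Q + (1 + Q)*(6 + Q)))/Q = 2/(Q + (1 + Q)*(6 + Q)))
I = -173 (I = -79 - 94 = -173)
Y(X) = 4/(6 + X² + 8*X)² (Y(X) = (2/(6 + X² + 8*X))² = 4/(6 + X² + 8*X)²)
Y(I) - 33060 = 4/(6 + (-173)² + 8*(-173))² - 33060 = 4/(6 + 29929 - 1384)² - 33060 = 4/28551² - 33060 = 4*(1/815159601) - 33060 = 4/815159601 - 33060 = -26949176409056/815159601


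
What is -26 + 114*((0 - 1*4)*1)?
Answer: -482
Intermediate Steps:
-26 + 114*((0 - 1*4)*1) = -26 + 114*((0 - 4)*1) = -26 + 114*(-4*1) = -26 + 114*(-4) = -26 - 456 = -482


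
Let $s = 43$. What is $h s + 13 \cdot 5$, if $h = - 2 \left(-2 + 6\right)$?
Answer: $-279$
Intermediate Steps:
$h = -8$ ($h = \left(-2\right) 4 = -8$)
$h s + 13 \cdot 5 = \left(-8\right) 43 + 13 \cdot 5 = -344 + 65 = -279$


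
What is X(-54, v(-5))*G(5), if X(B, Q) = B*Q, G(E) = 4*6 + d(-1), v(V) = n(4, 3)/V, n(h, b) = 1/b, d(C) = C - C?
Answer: 432/5 ≈ 86.400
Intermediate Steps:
d(C) = 0
v(V) = 1/(3*V)
G(E) = 24 (G(E) = 4*6 + 0 = 24 + 0 = 24)
X(-54, v(-5))*G(5) = -18/(-5)*24 = -18*(-1)/5*24 = -54*(-1/15)*24 = (18/5)*24 = 432/5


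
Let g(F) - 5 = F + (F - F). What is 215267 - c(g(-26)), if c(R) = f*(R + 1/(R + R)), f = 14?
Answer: 646684/3 ≈ 2.1556e+5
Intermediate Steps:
g(F) = 5 + F (g(F) = 5 + (F + (F - F)) = 5 + (F + 0) = 5 + F)
c(R) = 7/R + 14*R (c(R) = 14*(R + 1/(R + R)) = 14*(R + 1/(2*R)) = 7/R + 14*R)
215267 - c(g(-26)) = 215267 - (7/(5 - 26) + 14*(5 - 26)) = 215267 - (7/(-21) + 14*(-21)) = 215267 - (7*(-1/21) - 294) = 215267 - (-1/3 - 294) = 215267 - 1*(-883/3) = 215267 + 883/3 = 646684/3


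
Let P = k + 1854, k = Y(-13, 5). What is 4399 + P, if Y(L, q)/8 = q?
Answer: 6293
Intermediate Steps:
Y(L, q) = 8*q
k = 40 (k = 8*5 = 40)
P = 1894 (P = 40 + 1854 = 1894)
4399 + P = 4399 + 1894 = 6293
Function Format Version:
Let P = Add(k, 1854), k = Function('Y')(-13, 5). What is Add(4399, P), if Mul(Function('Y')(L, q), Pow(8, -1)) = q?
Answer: 6293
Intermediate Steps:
Function('Y')(L, q) = Mul(8, q)
k = 40 (k = Mul(8, 5) = 40)
P = 1894 (P = Add(40, 1854) = 1894)
Add(4399, P) = Add(4399, 1894) = 6293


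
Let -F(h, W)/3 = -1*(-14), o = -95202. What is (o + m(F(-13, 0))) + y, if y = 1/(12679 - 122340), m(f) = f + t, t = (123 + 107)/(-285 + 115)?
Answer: -177559911048/1864237 ≈ -95245.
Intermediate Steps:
F(h, W) = -42 (F(h, W) = -(-3)*(-14) = -3*14 = -42)
t = -23/17 (t = 230/(-170) = 230*(-1/170) = -23/17 ≈ -1.3529)
m(f) = -23/17 + f (m(f) = f - 23/17 = -23/17 + f)
y = -1/109661 (y = 1/(-109661) = -1/109661 ≈ -9.1190e-6)
(o + m(F(-13, 0))) + y = (-95202 + (-23/17 - 42)) - 1/109661 = (-95202 - 737/17) - 1/109661 = -1619171/17 - 1/109661 = -177559911048/1864237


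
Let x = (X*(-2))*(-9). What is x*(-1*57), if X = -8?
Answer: 8208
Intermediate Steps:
x = -144 (x = -8*(-2)*(-9) = 16*(-9) = -144)
x*(-1*57) = -(-144)*57 = -144*(-57) = 8208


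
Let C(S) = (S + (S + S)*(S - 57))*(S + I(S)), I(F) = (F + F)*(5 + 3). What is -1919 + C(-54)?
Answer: -10957331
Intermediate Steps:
I(F) = 16*F (I(F) = (2*F)*8 = 16*F)
C(S) = 17*S*(S + 2*S*(-57 + S)) (C(S) = (S + (S + S)*(S - 57))*(S + 16*S) = (S + (2*S)*(-57 + S))*(17*S) = (S + 2*S*(-57 + S))*(17*S) = 17*S*(S + 2*S*(-57 + S)))
-1919 + C(-54) = -1919 + (-54)²*(-1921 + 34*(-54)) = -1919 + 2916*(-1921 - 1836) = -1919 + 2916*(-3757) = -1919 - 10955412 = -10957331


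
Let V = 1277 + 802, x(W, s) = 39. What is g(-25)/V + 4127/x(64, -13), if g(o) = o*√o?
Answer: 4127/39 - 125*I/2079 ≈ 105.82 - 0.060125*I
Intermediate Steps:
g(o) = o^(3/2)
V = 2079
g(-25)/V + 4127/x(64, -13) = (-25)^(3/2)/2079 + 4127/39 = -125*I*(1/2079) + 4127*(1/39) = -125*I/2079 + 4127/39 = 4127/39 - 125*I/2079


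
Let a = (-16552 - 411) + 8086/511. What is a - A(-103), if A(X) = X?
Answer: -8607374/511 ≈ -16844.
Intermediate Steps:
a = -8660007/511 (a = -16963 + 8086*(1/511) = -16963 + 8086/511 = -8660007/511 ≈ -16947.)
a - A(-103) = -8660007/511 - 1*(-103) = -8660007/511 + 103 = -8607374/511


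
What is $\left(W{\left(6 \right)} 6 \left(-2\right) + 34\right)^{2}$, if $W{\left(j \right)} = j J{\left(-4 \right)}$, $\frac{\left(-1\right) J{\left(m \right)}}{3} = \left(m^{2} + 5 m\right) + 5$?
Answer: $62500$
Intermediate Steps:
$J{\left(m \right)} = -15 - 15 m - 3 m^{2}$ ($J{\left(m \right)} = - 3 \left(\left(m^{2} + 5 m\right) + 5\right) = - 3 \left(5 + m^{2} + 5 m\right) = -15 - 15 m - 3 m^{2}$)
$W{\left(j \right)} = - 3 j$ ($W{\left(j \right)} = j \left(-15 - -60 - 3 \left(-4\right)^{2}\right) = j \left(-15 + 60 - 48\right) = j \left(-3\right) = - 3 j$)
$\left(W{\left(6 \right)} 6 \left(-2\right) + 34\right)^{2} = \left(\left(-3\right) 6 \cdot 6 \left(-2\right) + 34\right)^{2} = \left(\left(-18\right) 6 \left(-2\right) + 34\right)^{2} = \left(\left(-108\right) \left(-2\right) + 34\right)^{2} = \left(216 + 34\right)^{2} = 250^{2} = 62500$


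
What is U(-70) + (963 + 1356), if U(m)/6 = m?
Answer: 1899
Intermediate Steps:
U(m) = 6*m
U(-70) + (963 + 1356) = 6*(-70) + (963 + 1356) = -420 + 2319 = 1899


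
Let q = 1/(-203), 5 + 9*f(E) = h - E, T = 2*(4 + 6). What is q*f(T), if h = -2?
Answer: 3/203 ≈ 0.014778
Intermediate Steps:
T = 20 (T = 2*10 = 20)
f(E) = -7/9 - E/9 (f(E) = -5/9 + (-2 - E)/9 = -5/9 + (-2/9 - E/9) = -7/9 - E/9)
q = -1/203 ≈ -0.0049261
q*f(T) = -(-7/9 - ⅑*20)/203 = -(-7/9 - 20/9)/203 = -1/203*(-3) = 3/203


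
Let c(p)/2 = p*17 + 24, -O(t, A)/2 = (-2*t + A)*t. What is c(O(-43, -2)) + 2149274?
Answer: 2394938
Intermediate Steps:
O(t, A) = -2*t*(A - 2*t) (O(t, A) = -2*(-2*t + A)*t = -2*(A - 2*t)*t = -2*t*(A - 2*t))
c(p) = 48 + 34*p (c(p) = 2*(p*17 + 24) = 2*(17*p + 24) = 2*(24 + 17*p) = 48 + 34*p)
c(O(-43, -2)) + 2149274 = (48 + 34*(2*(-43)*(-1*(-2) + 2*(-43)))) + 2149274 = (48 + 34*(2*(-43)*(2 - 86))) + 2149274 = (48 + 34*(2*(-43)*(-84))) + 2149274 = (48 + 34*7224) + 2149274 = (48 + 245616) + 2149274 = 245664 + 2149274 = 2394938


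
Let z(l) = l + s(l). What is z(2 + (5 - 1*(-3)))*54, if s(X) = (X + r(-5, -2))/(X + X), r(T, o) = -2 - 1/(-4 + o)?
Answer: 11241/20 ≈ 562.05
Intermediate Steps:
s(X) = (-11/6 + X)/(2*X) (s(X) = (X + (7 - 2*(-2))/(-4 - 2))/(X + X) = (X + (7 + 4)/(-6))/((2*X)) = (X - 1/6*11)*(1/(2*X)) = (X - 11/6)*(1/(2*X)) = (-11/6 + X)*(1/(2*X)) = (-11/6 + X)/(2*X))
z(l) = l + (-11 + 6*l)/(12*l)
z(2 + (5 - 1*(-3)))*54 = (1/2 + (2 + (5 - 1*(-3))) - 11/(12*(2 + (5 - 1*(-3)))))*54 = (1/2 + (2 + (5 + 3)) - 11/(12*(2 + (5 + 3))))*54 = (1/2 + (2 + 8) - 11/(12*(2 + 8)))*54 = (1/2 + 10 - 11/12/10)*54 = (1/2 + 10 - 11/12*1/10)*54 = (1/2 + 10 - 11/120)*54 = (1249/120)*54 = 11241/20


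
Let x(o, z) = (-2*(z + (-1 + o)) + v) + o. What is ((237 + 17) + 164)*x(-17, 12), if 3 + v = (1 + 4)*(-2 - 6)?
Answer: -20064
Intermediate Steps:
v = -43 (v = -3 + (1 + 4)*(-2 - 6) = -3 + 5*(-8) = -3 - 40 = -43)
x(o, z) = -41 - o - 2*z (x(o, z) = (-2*(z + (-1 + o)) - 43) + o = (-2*(-1 + o + z) - 43) + o = ((2 - 2*o - 2*z) - 43) + o = (-41 - 2*o - 2*z) + o = -41 - o - 2*z)
((237 + 17) + 164)*x(-17, 12) = ((237 + 17) + 164)*(-41 - 1*(-17) - 2*12) = (254 + 164)*(-41 + 17 - 24) = 418*(-48) = -20064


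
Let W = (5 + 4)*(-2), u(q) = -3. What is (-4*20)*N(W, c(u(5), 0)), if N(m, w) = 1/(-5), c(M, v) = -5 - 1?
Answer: 16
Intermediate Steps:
c(M, v) = -6
W = -18 (W = 9*(-2) = -18)
N(m, w) = -1/5
(-4*20)*N(W, c(u(5), 0)) = -4*20*(-1/5) = -80*(-1/5) = 16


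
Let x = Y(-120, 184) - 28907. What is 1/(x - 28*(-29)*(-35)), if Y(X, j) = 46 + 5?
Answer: -1/57276 ≈ -1.7459e-5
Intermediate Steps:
Y(X, j) = 51
x = -28856 (x = 51 - 28907 = -28856)
1/(x - 28*(-29)*(-35)) = 1/(-28856 - 28*(-29)*(-35)) = 1/(-28856 + 812*(-35)) = 1/(-28856 - 28420) = 1/(-57276) = -1/57276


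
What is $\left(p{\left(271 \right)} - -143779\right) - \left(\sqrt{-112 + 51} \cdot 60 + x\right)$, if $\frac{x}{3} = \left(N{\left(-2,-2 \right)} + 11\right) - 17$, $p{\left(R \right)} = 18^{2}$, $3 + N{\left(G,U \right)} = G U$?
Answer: $144118 - 60 i \sqrt{61} \approx 1.4412 \cdot 10^{5} - 468.61 i$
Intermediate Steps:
$N{\left(G,U \right)} = -3 + G U$
$p{\left(R \right)} = 324$
$x = -15$ ($x = 3 \left(\left(\left(-3 - -4\right) + 11\right) - 17\right) = 3 \left(\left(\left(-3 + 4\right) + 11\right) - 17\right) = 3 \left(\left(1 + 11\right) - 17\right) = 3 \left(12 - 17\right) = 3 \left(-5\right) = -15$)
$\left(p{\left(271 \right)} - -143779\right) - \left(\sqrt{-112 + 51} \cdot 60 + x\right) = \left(324 - -143779\right) - \left(\sqrt{-112 + 51} \cdot 60 - 15\right) = \left(324 + 143779\right) - \left(\sqrt{-61} \cdot 60 - 15\right) = 144103 - \left(i \sqrt{61} \cdot 60 - 15\right) = 144103 - \left(60 i \sqrt{61} - 15\right) = 144103 - \left(-15 + 60 i \sqrt{61}\right) = 144103 + \left(15 - 60 i \sqrt{61}\right) = 144118 - 60 i \sqrt{61}$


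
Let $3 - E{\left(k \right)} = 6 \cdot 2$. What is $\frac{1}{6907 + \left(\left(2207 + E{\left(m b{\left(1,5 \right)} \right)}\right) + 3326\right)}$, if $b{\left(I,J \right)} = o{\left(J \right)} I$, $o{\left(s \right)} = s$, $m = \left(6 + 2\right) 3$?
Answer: $\frac{1}{12431} \approx 8.0444 \cdot 10^{-5}$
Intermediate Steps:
$m = 24$ ($m = 8 \cdot 3 = 24$)
$b{\left(I,J \right)} = I J$ ($b{\left(I,J \right)} = J I = I J$)
$E{\left(k \right)} = -9$ ($E{\left(k \right)} = 3 - 6 \cdot 2 = 3 - 12 = -9$)
$\frac{1}{6907 + \left(\left(2207 + E{\left(m b{\left(1,5 \right)} \right)}\right) + 3326\right)} = \frac{1}{6907 + \left(\left(2207 - 9\right) + 3326\right)} = \frac{1}{6907 + \left(2198 + 3326\right)} = \frac{1}{6907 + 5524} = \frac{1}{12431}$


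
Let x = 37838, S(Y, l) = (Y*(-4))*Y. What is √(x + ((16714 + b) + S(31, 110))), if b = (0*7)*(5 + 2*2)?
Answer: 2*√12677 ≈ 225.18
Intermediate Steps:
S(Y, l) = -4*Y² (S(Y, l) = (-4*Y)*Y = -4*Y²)
b = 0 (b = 0*(5 + 4) = 0*9 = 0)
√(x + ((16714 + b) + S(31, 110))) = √(37838 + ((16714 + 0) - 4*31²)) = √(37838 + (16714 - 4*961)) = √(37838 + (16714 - 3844)) = √(37838 + 12870) = √50708 = 2*√12677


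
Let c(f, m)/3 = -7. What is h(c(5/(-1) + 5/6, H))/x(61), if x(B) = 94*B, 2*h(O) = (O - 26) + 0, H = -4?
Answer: -1/244 ≈ -0.0040984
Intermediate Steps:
c(f, m) = -21 (c(f, m) = 3*(-7) = -21)
h(O) = -13 + O/2 (h(O) = ((O - 26) + 0)/2 = ((-26 + O) + 0)/2 = (-26 + O)/2 = -13 + O/2)
h(c(5/(-1) + 5/6, H))/x(61) = (-13 + (½)*(-21))/((94*61)) = (-13 - 21/2)/5734 = -47/2*1/5734 = -1/244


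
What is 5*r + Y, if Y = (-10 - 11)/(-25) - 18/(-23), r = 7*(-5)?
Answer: -99692/575 ≈ -173.38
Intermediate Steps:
r = -35
Y = 933/575 (Y = -21*(-1/25) - 18*(-1/23) = 21/25 + 18/23 = 933/575 ≈ 1.6226)
5*r + Y = 5*(-35) + 933/575 = -175 + 933/575 = -99692/575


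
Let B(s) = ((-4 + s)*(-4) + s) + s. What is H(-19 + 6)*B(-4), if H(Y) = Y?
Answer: -312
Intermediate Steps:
B(s) = 16 - 2*s (B(s) = ((16 - 4*s) + s) + s = (16 - 3*s) + s = 16 - 2*s)
H(-19 + 6)*B(-4) = (-19 + 6)*(16 - 2*(-4)) = -13*(16 + 8) = -13*24 = -312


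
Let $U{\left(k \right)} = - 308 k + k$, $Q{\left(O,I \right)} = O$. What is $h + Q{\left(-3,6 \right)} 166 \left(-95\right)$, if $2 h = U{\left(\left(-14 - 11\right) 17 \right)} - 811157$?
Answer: $-293031$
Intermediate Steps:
$U{\left(k \right)} = - 307 k$
$h = -340341$ ($h = \frac{- 307 \left(-14 - 11\right) 17 - 811157}{2} = \frac{- 307 \left(\left(-25\right) 17\right) - 811157}{2} = \frac{\left(-307\right) \left(-425\right) - 811157}{2} = \frac{130475 - 811157}{2} = \frac{1}{2} \left(-680682\right) = -340341$)
$h + Q{\left(-3,6 \right)} 166 \left(-95\right) = -340341 + \left(-3\right) 166 \left(-95\right) = -340341 - -47310 = -340341 + 47310 = -293031$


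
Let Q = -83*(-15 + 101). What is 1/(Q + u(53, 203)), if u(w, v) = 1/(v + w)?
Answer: -256/1827327 ≈ -0.00014010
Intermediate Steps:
Q = -7138 (Q = -83*86 = -7138)
1/(Q + u(53, 203)) = 1/(-7138 + 1/(203 + 53)) = 1/(-7138 + 1/256) = 1/(-1827327/256) = -256/1827327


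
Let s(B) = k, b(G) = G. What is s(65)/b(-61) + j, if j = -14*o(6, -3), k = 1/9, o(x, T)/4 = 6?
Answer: -184465/549 ≈ -336.00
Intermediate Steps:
o(x, T) = 24 (o(x, T) = 4*6 = 24)
k = ⅑ ≈ 0.11111
s(B) = ⅑
j = -336 (j = -14*24 = -336)
s(65)/b(-61) + j = (⅑)/(-61) - 336 = (⅑)*(-1/61) - 336 = -1/549 - 336 = -184465/549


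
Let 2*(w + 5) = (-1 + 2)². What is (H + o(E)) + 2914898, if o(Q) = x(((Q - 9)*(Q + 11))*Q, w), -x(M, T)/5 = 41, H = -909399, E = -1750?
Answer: 2005294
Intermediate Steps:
w = -9/2 (w = -5 + (-1 + 2)²/2 = -5 + (½)*1² = -5 + (½)*1 = -5 + ½ = -9/2 ≈ -4.5000)
x(M, T) = -205 (x(M, T) = -5*41 = -205)
o(Q) = -205
(H + o(E)) + 2914898 = (-909399 - 205) + 2914898 = -909604 + 2914898 = 2005294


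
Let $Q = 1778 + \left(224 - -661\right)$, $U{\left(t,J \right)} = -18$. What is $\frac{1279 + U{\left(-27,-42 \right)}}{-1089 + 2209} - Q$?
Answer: $- \frac{2981299}{1120} \approx -2661.9$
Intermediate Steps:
$Q = 2663$ ($Q = 1778 + \left(224 + 661\right) = 1778 + 885 = 2663$)
$\frac{1279 + U{\left(-27,-42 \right)}}{-1089 + 2209} - Q = \frac{1279 - 18}{-1089 + 2209} - 2663 = \frac{1261}{1120} - 2663 = - \frac{2981299}{1120}$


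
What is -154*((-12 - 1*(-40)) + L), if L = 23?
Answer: -7854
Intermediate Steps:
-154*((-12 - 1*(-40)) + L) = -154*((-12 - 1*(-40)) + 23) = -154*((-12 + 40) + 23) = -154*(28 + 23) = -154*51 = -7854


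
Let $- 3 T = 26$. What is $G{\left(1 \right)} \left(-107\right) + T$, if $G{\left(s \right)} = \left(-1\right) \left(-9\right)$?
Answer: $- \frac{2915}{3} \approx -971.67$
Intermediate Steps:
$T = - \frac{26}{3}$ ($T = \left(- \frac{1}{3}\right) 26 = - \frac{26}{3} \approx -8.6667$)
$G{\left(s \right)} = 9$
$G{\left(1 \right)} \left(-107\right) + T = 9 \left(-107\right) - \frac{26}{3} = -963 - \frac{26}{3} = - \frac{2915}{3}$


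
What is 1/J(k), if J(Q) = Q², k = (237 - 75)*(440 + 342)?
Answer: 1/16048835856 ≈ 6.2310e-11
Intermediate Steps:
k = 126684 (k = 162*782 = 126684)
1/J(k) = 1/(126684²) = 1/16048835856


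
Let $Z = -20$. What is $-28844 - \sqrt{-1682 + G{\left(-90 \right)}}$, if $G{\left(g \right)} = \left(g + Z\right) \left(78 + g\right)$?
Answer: $-28844 - i \sqrt{362} \approx -28844.0 - 19.026 i$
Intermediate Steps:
$G{\left(g \right)} = \left(-20 + g\right) \left(78 + g\right)$ ($G{\left(g \right)} = \left(g - 20\right) \left(78 + g\right) = \left(-20 + g\right) \left(78 + g\right)$)
$-28844 - \sqrt{-1682 + G{\left(-90 \right)}} = -28844 - \sqrt{-1682 + \left(-1560 + \left(-90\right)^{2} + 58 \left(-90\right)\right)} = -28844 - \sqrt{-1682 - -1320} = -28844 - \sqrt{-1682 + 1320} = -28844 - \sqrt{-362} = -28844 - i \sqrt{362}$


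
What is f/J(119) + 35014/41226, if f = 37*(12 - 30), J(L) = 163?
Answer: -10874617/3359919 ≈ -3.2366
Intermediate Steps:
f = -666 (f = 37*(-18) = -666)
f/J(119) + 35014/41226 = -666/163 + 35014/41226 = -666*1/163 + 35014*(1/41226) = -666/163 + 17507/20613 = -10874617/3359919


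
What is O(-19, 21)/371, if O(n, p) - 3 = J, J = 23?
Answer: 26/371 ≈ 0.070081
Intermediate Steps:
O(n, p) = 26 (O(n, p) = 3 + 23 = 26)
O(-19, 21)/371 = 26/371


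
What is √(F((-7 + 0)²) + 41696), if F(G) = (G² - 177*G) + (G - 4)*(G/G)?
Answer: 3*√3941 ≈ 188.33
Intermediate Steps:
F(G) = -4 + G² - 176*G (F(G) = (G² - 177*G) + (-4 + G)*1 = (G² - 177*G) + (-4 + G) = -4 + G² - 176*G)
√(F((-7 + 0)²) + 41696) = √((-4 + ((-7 + 0)²)² - 176*(-7 + 0)²) + 41696) = √((-4 + ((-7)²)² - 176*(-7)²) + 41696) = √((-4 + 49² - 176*49) + 41696) = √((-4 + 2401 - 8624) + 41696) = √(-6227 + 41696) = √35469 = 3*√3941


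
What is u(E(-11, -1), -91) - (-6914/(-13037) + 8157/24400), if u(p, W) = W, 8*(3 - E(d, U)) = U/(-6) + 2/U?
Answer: -29222399209/318102800 ≈ -91.865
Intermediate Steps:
E(d, U) = 3 - 1/(4*U) + U/48 (E(d, U) = 3 - (U/(-6) + 2/U)/8 = 3 - (U*(-⅙) + 2/U)/8 = 3 - (-U/6 + 2/U)/8 = 3 - (2/U - U/6)/8 = 3 + (-1/(4*U) + U/48) = 3 - 1/(4*U) + U/48)
u(E(-11, -1), -91) - (-6914/(-13037) + 8157/24400) = -91 - (-6914/(-13037) + 8157/24400) = -91 - (-6914*(-1/13037) + 8157*(1/24400)) = -91 - (6914/13037 + 8157/24400) = -91 - 1*275044409/318102800 = -91 - 275044409/318102800 = -29222399209/318102800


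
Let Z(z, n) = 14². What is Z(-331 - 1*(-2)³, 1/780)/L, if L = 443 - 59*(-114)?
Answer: 196/7169 ≈ 0.027340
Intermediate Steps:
L = 7169 (L = 443 + 6726 = 7169)
Z(z, n) = 196
Z(-331 - 1*(-2)³, 1/780)/L = 196/7169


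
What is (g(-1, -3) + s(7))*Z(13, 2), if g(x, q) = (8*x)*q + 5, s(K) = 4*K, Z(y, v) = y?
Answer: 741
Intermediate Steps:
g(x, q) = 5 + 8*q*x (g(x, q) = 8*q*x + 5 = 5 + 8*q*x)
(g(-1, -3) + s(7))*Z(13, 2) = ((5 + 8*(-3)*(-1)) + 4*7)*13 = ((5 + 24) + 28)*13 = (29 + 28)*13 = 57*13 = 741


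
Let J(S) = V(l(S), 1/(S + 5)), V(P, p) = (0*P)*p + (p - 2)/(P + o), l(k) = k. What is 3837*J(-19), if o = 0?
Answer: 111273/266 ≈ 418.32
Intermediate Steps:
V(P, p) = (-2 + p)/P (V(P, p) = (0*P)*p + (p - 2)/(P + 0) = 0*p + (-2 + p)/P = 0 + (-2 + p)/P = (-2 + p)/P)
J(S) = (-2 + 1/(5 + S))/S (J(S) = (-2 + 1/(S + 5))/S = (-2 + 1/(5 + S))/S)
3837*J(-19) = 3837*((-9 - 2*(-19))/((-19)*(5 - 19))) = 3837*(-1/19*(-9 + 38)/(-14)) = 3837*(-1/19*(-1/14)*29) = 3837*(29/266) = 111273/266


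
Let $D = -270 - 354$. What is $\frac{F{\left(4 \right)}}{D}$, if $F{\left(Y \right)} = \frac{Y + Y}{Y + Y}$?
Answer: $- \frac{1}{624} \approx -0.0016026$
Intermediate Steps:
$F{\left(Y \right)} = 1$ ($F{\left(Y \right)} = \frac{2 Y}{2 Y} = 2 Y \frac{1}{2 Y} = 1$)
$D = -624$ ($D = -270 - 354 = -624$)
$\frac{F{\left(4 \right)}}{D} = 1 \frac{1}{-624} = 1 \left(- \frac{1}{624}\right) = - \frac{1}{624}$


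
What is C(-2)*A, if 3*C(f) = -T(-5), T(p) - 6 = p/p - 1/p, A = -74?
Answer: 888/5 ≈ 177.60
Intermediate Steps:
T(p) = 7 - 1/p (T(p) = 6 + (p/p - 1/p) = 6 + (1 - 1/p) = 7 - 1/p)
C(f) = -12/5 (C(f) = (-(7 - 1/(-5)))/3 = (-(7 - 1*(-⅕)))/3 = (-(7 + ⅕))/3 = (-1*36/5)/3 = (⅓)*(-36/5) = -12/5)
C(-2)*A = -12/5*(-74) = 888/5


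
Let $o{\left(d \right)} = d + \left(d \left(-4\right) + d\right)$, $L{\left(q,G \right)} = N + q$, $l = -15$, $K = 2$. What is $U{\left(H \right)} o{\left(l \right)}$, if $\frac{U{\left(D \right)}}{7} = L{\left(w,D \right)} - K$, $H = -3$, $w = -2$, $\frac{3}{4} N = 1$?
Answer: $-560$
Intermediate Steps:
$N = \frac{4}{3}$ ($N = \frac{4}{3} \cdot 1 = \frac{4}{3} \approx 1.3333$)
$L{\left(q,G \right)} = \frac{4}{3} + q$
$U{\left(D \right)} = - \frac{56}{3}$ ($U{\left(D \right)} = 7 \left(\left(\frac{4}{3} - 2\right) - 2\right) = 7 \left(- \frac{2}{3} - 2\right) = 7 \left(- \frac{8}{3}\right) = - \frac{56}{3}$)
$o{\left(d \right)} = - 2 d$ ($o{\left(d \right)} = d + \left(- 4 d + d\right) = d - 3 d = - 2 d$)
$U{\left(H \right)} o{\left(l \right)} = - \frac{56 \left(\left(-2\right) \left(-15\right)\right)}{3} = \left(- \frac{56}{3}\right) 30 = -560$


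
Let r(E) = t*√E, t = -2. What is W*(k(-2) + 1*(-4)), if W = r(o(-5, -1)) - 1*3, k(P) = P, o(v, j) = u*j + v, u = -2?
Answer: 18 + 12*I*√3 ≈ 18.0 + 20.785*I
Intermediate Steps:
o(v, j) = v - 2*j (o(v, j) = -2*j + v = v - 2*j)
r(E) = -2*√E
W = -3 - 2*I*√3 (W = -2*√(-5 - 2*(-1)) - 1*3 = -2*√(-5 + 2) - 3 = -2*I*√3 - 3 = -3 - 2*I*√3 ≈ -3.0 - 3.4641*I)
W*(k(-2) + 1*(-4)) = (-3 - 2*I*√3)*(-2 + 1*(-4)) = (-3 - 2*I*√3)*(-2 - 4) = (-3 - 2*I*√3)*(-6) = 18 + 12*I*√3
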